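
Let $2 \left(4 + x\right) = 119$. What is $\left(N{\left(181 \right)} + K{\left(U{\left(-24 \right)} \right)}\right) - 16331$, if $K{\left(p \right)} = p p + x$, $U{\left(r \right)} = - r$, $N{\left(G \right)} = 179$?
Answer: $- \frac{31041}{2} \approx -15521.0$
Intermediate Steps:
$x = \frac{111}{2}$ ($x = -4 + \frac{1}{2} \cdot 119 = -4 + \frac{119}{2} = \frac{111}{2} \approx 55.5$)
$K{\left(p \right)} = \frac{111}{2} + p^{2}$ ($K{\left(p \right)} = p p + \frac{111}{2} = p^{2} + \frac{111}{2} = \frac{111}{2} + p^{2}$)
$\left(N{\left(181 \right)} + K{\left(U{\left(-24 \right)} \right)}\right) - 16331 = \left(179 + \left(\frac{111}{2} + \left(\left(-1\right) \left(-24\right)\right)^{2}\right)\right) - 16331 = \left(179 + \left(\frac{111}{2} + 24^{2}\right)\right) - 16331 = \left(179 + \left(\frac{111}{2} + 576\right)\right) - 16331 = \left(179 + \frac{1263}{2}\right) - 16331 = \frac{1621}{2} - 16331 = - \frac{31041}{2}$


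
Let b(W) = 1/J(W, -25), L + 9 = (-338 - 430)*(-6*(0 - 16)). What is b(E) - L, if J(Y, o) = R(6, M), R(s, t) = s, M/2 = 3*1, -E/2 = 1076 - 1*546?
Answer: 442423/6 ≈ 73737.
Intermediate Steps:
E = -1060 (E = -2*(1076 - 1*546) = -2*(1076 - 546) = -2*530 = -1060)
M = 6 (M = 2*(3*1) = 2*3 = 6)
L = -73737 (L = -9 + (-338 - 430)*(-6*(0 - 16)) = -9 - (-4608)*(-16) = -9 - 768*96 = -9 - 73728 = -73737)
J(Y, o) = 6
b(W) = 1/6
b(E) - L = 1/6 - 1*(-73737) = 1/6 + 73737 = 442423/6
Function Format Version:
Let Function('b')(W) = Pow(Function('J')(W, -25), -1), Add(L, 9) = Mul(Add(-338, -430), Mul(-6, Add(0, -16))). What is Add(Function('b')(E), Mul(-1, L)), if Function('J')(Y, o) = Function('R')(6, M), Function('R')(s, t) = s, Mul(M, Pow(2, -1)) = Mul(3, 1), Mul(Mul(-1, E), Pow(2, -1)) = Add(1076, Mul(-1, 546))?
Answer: Rational(442423, 6) ≈ 73737.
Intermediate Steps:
E = -1060 (E = Mul(-2, Add(1076, Mul(-1, 546))) = Mul(-2, Add(1076, -546)) = Mul(-2, 530) = -1060)
M = 6 (M = Mul(2, Mul(3, 1)) = Mul(2, 3) = 6)
L = -73737 (L = Add(-9, Mul(Add(-338, -430), Mul(-6, Add(0, -16)))) = Add(-9, Mul(-768, Mul(-6, -16))) = Add(-9, Mul(-768, 96)) = Add(-9, -73728) = -73737)
Function('J')(Y, o) = 6
Function('b')(W) = Rational(1, 6) (Function('b')(W) = Pow(6, -1) = Rational(1, 6))
Add(Function('b')(E), Mul(-1, L)) = Add(Rational(1, 6), Mul(-1, -73737)) = Add(Rational(1, 6), 73737) = Rational(442423, 6)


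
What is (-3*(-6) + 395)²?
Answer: 170569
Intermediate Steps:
(-3*(-6) + 395)² = (18 + 395)² = 413² = 170569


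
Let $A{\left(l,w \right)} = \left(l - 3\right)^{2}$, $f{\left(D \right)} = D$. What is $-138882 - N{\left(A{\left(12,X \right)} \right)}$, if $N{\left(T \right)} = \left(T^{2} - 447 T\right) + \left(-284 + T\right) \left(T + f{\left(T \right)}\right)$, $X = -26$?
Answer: $-76350$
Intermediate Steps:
$A{\left(l,w \right)} = \left(-3 + l\right)^{2}$
$N{\left(T \right)} = T^{2} - 447 T + 2 T \left(-284 + T\right)$ ($N{\left(T \right)} = \left(T^{2} - 447 T\right) + \left(-284 + T\right) \left(T + T\right) = \left(T^{2} - 447 T\right) + \left(-284 + T\right) 2 T = \left(T^{2} - 447 T\right) + 2 T \left(-284 + T\right) = T^{2} - 447 T + 2 T \left(-284 + T\right)$)
$-138882 - N{\left(A{\left(12,X \right)} \right)} = -138882 - \left(-3 + 12\right)^{2} \left(-1015 + 3 \left(-3 + 12\right)^{2}\right) = -138882 - 9^{2} \left(-1015 + 3 \cdot 9^{2}\right) = -138882 - 81 \left(-1015 + 3 \cdot 81\right) = -138882 - 81 \left(-1015 + 243\right) = -138882 - 81 \left(-772\right) = -138882 - -62532 = -138882 + 62532 = -76350$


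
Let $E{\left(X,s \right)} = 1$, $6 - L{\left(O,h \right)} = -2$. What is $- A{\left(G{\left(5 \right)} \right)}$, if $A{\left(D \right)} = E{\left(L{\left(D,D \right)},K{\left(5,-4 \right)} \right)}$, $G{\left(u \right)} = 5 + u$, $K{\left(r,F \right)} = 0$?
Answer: $-1$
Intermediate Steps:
$L{\left(O,h \right)} = 8$ ($L{\left(O,h \right)} = 6 - -2 = 6 + 2 = 8$)
$A{\left(D \right)} = 1$
$- A{\left(G{\left(5 \right)} \right)} = \left(-1\right) 1 = -1$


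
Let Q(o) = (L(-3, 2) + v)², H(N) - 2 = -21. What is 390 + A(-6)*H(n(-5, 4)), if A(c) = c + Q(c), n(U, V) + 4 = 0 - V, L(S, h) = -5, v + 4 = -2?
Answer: -1795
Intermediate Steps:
v = -6 (v = -4 - 2 = -6)
n(U, V) = -4 - V (n(U, V) = -4 + (0 - V) = -4 - V)
H(N) = -19 (H(N) = 2 - 21 = -19)
Q(o) = 121 (Q(o) = (-5 - 6)² = (-11)² = 121)
A(c) = 121 + c (A(c) = c + 121 = 121 + c)
390 + A(-6)*H(n(-5, 4)) = 390 + (121 - 6)*(-19) = 390 + 115*(-19) = 390 - 2185 = -1795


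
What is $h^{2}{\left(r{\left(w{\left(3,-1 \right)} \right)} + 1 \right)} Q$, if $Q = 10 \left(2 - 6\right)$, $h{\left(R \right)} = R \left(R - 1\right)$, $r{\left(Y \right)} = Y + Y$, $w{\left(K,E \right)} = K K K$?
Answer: $-352836000$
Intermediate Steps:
$w{\left(K,E \right)} = K^{3}$ ($w{\left(K,E \right)} = K^{2} K = K^{3}$)
$r{\left(Y \right)} = 2 Y$
$h{\left(R \right)} = R \left(-1 + R\right)$
$Q = -40$ ($Q = 10 \left(-4\right) = -40$)
$h^{2}{\left(r{\left(w{\left(3,-1 \right)} \right)} + 1 \right)} Q = \left(\left(2 \cdot 3^{3} + 1\right) \left(-1 + \left(2 \cdot 3^{3} + 1\right)\right)\right)^{2} \left(-40\right) = \left(\left(2 \cdot 27 + 1\right) \left(-1 + \left(2 \cdot 27 + 1\right)\right)\right)^{2} \left(-40\right) = \left(\left(54 + 1\right) \left(-1 + \left(54 + 1\right)\right)\right)^{2} \left(-40\right) = \left(55 \left(-1 + 55\right)\right)^{2} \left(-40\right) = \left(55 \cdot 54\right)^{2} \left(-40\right) = 2970^{2} \left(-40\right) = 8820900 \left(-40\right) = -352836000$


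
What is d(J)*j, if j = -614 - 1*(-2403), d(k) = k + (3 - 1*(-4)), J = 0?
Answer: 12523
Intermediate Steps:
d(k) = 7 + k (d(k) = k + (3 + 4) = k + 7 = 7 + k)
j = 1789 (j = -614 + 2403 = 1789)
d(J)*j = (7 + 0)*1789 = 7*1789 = 12523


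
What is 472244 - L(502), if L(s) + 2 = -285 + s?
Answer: 472029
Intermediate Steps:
L(s) = -287 + s (L(s) = -2 + (-285 + s) = -287 + s)
472244 - L(502) = 472244 - (-287 + 502) = 472244 - 1*215 = 472244 - 215 = 472029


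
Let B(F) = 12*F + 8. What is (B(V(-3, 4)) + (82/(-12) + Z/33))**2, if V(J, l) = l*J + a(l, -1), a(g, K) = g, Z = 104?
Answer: 4068289/484 ≈ 8405.6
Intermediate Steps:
V(J, l) = l + J*l (V(J, l) = l*J + l = J*l + l = l + J*l)
B(F) = 8 + 12*F
(B(V(-3, 4)) + (82/(-12) + Z/33))**2 = ((8 + 12*(4*(1 - 3))) + (82/(-12) + 104/33))**2 = ((8 + 12*(4*(-2))) + (82*(-1/12) + 104*(1/33)))**2 = ((8 + 12*(-8)) + (-41/6 + 104/33))**2 = ((8 - 96) - 81/22)**2 = (-88 - 81/22)**2 = (-2017/22)**2 = 4068289/484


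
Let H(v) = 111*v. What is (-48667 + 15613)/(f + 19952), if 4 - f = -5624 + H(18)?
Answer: -16527/11791 ≈ -1.4017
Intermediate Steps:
f = 3630 (f = 4 - (-5624 + 111*18) = 4 - (-5624 + 1998) = 4 - 1*(-3626) = 4 + 3626 = 3630)
(-48667 + 15613)/(f + 19952) = (-48667 + 15613)/(3630 + 19952) = -33054/23582 = -33054*1/23582 = -16527/11791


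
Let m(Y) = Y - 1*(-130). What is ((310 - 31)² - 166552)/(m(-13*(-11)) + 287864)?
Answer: -88711/288137 ≈ -0.30788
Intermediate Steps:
m(Y) = 130 + Y (m(Y) = Y + 130 = 130 + Y)
((310 - 31)² - 166552)/(m(-13*(-11)) + 287864) = ((310 - 31)² - 166552)/((130 - 13*(-11)) + 287864) = (279² - 166552)/((130 + 143) + 287864) = (77841 - 166552)/(273 + 287864) = -88711/288137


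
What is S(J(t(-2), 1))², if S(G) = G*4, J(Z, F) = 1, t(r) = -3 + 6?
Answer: 16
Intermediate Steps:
t(r) = 3
S(G) = 4*G
S(J(t(-2), 1))² = (4*1)² = 4² = 16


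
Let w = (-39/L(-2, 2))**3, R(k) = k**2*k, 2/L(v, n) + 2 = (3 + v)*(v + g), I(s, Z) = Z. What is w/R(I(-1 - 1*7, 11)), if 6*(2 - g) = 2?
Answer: 753571/10648 ≈ 70.771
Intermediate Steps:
g = 5/3 (g = 2 - 1/6*2 = 2 - 1/3 = 5/3 ≈ 1.6667)
L(v, n) = 2/(-2 + (3 + v)*(5/3 + v)) (L(v, n) = 2/(-2 + (3 + v)*(v + 5/3)) = 2/(-2 + (3 + v)*(5/3 + v)))
R(k) = k**3
w = 753571/8 (w = (-39/(6/(9 + 3*(-2)**2 + 14*(-2))))**3 = (-39/(6/(9 + 3*4 - 28)))**3 = (-39/(6/(9 + 12 - 28)))**3 = (-39/(6/(-7)))**3 = (-39/(6*(-1/7)))**3 = (-39/(-6/7))**3 = (-39*(-7/6))**3 = (91/2)**3 = 753571/8 ≈ 94196.)
w/R(I(-1 - 1*7, 11)) = 753571/(8*(11**3)) = (753571/8)/1331 = (753571/8)*(1/1331) = 753571/10648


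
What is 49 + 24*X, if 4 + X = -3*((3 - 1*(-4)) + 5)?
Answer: -911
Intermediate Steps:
X = -40 (X = -4 - 3*((3 - 1*(-4)) + 5) = -4 - 3*((3 + 4) + 5) = -4 - 3*(7 + 5) = -4 - 3*12 = -4 - 36 = -40)
49 + 24*X = 49 + 24*(-40) = 49 - 960 = -911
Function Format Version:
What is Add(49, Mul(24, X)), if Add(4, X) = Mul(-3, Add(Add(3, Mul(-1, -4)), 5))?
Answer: -911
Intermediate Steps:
X = -40 (X = Add(-4, Mul(-3, Add(Add(3, Mul(-1, -4)), 5))) = Add(-4, Mul(-3, Add(Add(3, 4), 5))) = Add(-4, Mul(-3, Add(7, 5))) = Add(-4, Mul(-3, 12)) = Add(-4, -36) = -40)
Add(49, Mul(24, X)) = Add(49, Mul(24, -40)) = Add(49, -960) = -911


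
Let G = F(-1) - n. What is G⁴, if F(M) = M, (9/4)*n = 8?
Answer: 2825761/6561 ≈ 430.69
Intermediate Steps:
n = 32/9 (n = (4/9)*8 = 32/9 ≈ 3.5556)
G = -41/9 (G = -1 - 1*32/9 = -1 - 32/9 = -41/9 ≈ -4.5556)
G⁴ = (-41/9)⁴ = 2825761/6561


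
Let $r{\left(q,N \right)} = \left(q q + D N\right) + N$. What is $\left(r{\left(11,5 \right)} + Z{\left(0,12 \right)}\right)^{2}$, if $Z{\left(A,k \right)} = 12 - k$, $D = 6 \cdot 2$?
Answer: $34596$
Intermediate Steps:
$D = 12$
$r{\left(q,N \right)} = q^{2} + 13 N$ ($r{\left(q,N \right)} = \left(q q + 12 N\right) + N = \left(q^{2} + 12 N\right) + N = q^{2} + 13 N$)
$\left(r{\left(11,5 \right)} + Z{\left(0,12 \right)}\right)^{2} = \left(\left(11^{2} + 13 \cdot 5\right) + \left(12 - 12\right)\right)^{2} = \left(\left(121 + 65\right) + \left(12 - 12\right)\right)^{2} = \left(186 + 0\right)^{2} = 186^{2} = 34596$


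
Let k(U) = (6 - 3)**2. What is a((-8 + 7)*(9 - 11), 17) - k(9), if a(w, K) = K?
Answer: 8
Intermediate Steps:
k(U) = 9 (k(U) = 3**2 = 9)
a((-8 + 7)*(9 - 11), 17) - k(9) = 17 - 1*9 = 17 - 9 = 8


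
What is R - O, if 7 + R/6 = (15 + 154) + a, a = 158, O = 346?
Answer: 1574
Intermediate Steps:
R = 1920 (R = -42 + 6*((15 + 154) + 158) = -42 + 6*(169 + 158) = -42 + 6*327 = -42 + 1962 = 1920)
R - O = 1920 - 1*346 = 1920 - 346 = 1574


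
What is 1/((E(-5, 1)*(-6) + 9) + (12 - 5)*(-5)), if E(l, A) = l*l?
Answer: -1/176 ≈ -0.0056818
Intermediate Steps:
E(l, A) = l**2
1/((E(-5, 1)*(-6) + 9) + (12 - 5)*(-5)) = 1/(((-5)**2*(-6) + 9) + (12 - 5)*(-5)) = 1/((25*(-6) + 9) + 7*(-5)) = 1/((-150 + 9) - 35) = 1/(-141 - 35) = 1/(-176) = -1/176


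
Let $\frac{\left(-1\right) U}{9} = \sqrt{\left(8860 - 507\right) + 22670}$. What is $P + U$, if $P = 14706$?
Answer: $14706 - 81 \sqrt{383} \approx 13121.0$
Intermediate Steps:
$U = - 81 \sqrt{383}$ ($U = - 9 \sqrt{\left(8860 - 507\right) + 22670} = - 9 \sqrt{8353 + 22670} = - 9 \sqrt{31023} = - 9 \cdot 9 \sqrt{383} = - 81 \sqrt{383} \approx -1585.2$)
$P + U = 14706 - 81 \sqrt{383}$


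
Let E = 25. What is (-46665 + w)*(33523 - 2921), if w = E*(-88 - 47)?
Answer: -1531324080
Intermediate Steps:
w = -3375 (w = 25*(-88 - 47) = 25*(-135) = -3375)
(-46665 + w)*(33523 - 2921) = (-46665 - 3375)*(33523 - 2921) = -50040*30602 = -1531324080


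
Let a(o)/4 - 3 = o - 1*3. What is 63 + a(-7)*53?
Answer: -1421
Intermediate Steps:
a(o) = 4*o (a(o) = 12 + 4*(o - 1*3) = 12 + 4*(o - 3) = 12 + 4*(-3 + o) = 12 + (-12 + 4*o) = 4*o)
63 + a(-7)*53 = 63 + (4*(-7))*53 = 63 - 28*53 = 63 - 1484 = -1421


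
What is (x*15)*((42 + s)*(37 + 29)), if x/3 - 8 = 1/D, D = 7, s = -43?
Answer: -169290/7 ≈ -24184.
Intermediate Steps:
x = 171/7 (x = 24 + 3/7 = 171/7 ≈ 24.429)
(x*15)*((42 + s)*(37 + 29)) = ((171/7)*15)*((42 - 43)*(37 + 29)) = 2565*(-1*66)/7 = (2565/7)*(-66) = -169290/7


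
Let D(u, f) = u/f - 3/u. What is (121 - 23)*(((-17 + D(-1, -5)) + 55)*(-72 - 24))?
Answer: -1938048/5 ≈ -3.8761e+5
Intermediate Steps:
D(u, f) = -3/u + u/f
(121 - 23)*(((-17 + D(-1, -5)) + 55)*(-72 - 24)) = (121 - 23)*(((-17 + (-3/(-1) - 1/(-5))) + 55)*(-72 - 24)) = 98*(((-17 + (-3*(-1) - 1*(-⅕))) + 55)*(-96)) = 98*(((-17 + (3 + ⅕)) + 55)*(-96)) = 98*(((-17 + 16/5) + 55)*(-96)) = 98*((-69/5 + 55)*(-96)) = 98*((206/5)*(-96)) = 98*(-19776/5) = -1938048/5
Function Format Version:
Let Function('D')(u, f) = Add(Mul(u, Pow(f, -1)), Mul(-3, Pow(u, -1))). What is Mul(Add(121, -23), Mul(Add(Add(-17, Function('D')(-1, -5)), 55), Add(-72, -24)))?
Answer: Rational(-1938048, 5) ≈ -3.8761e+5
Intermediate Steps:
Function('D')(u, f) = Add(Mul(-3, Pow(u, -1)), Mul(u, Pow(f, -1)))
Mul(Add(121, -23), Mul(Add(Add(-17, Function('D')(-1, -5)), 55), Add(-72, -24))) = Mul(Add(121, -23), Mul(Add(Add(-17, Add(Mul(-3, Pow(-1, -1)), Mul(-1, Pow(-5, -1)))), 55), Add(-72, -24))) = Mul(98, Mul(Add(Add(-17, Add(Mul(-3, -1), Mul(-1, Rational(-1, 5)))), 55), -96)) = Mul(98, Mul(Add(Add(-17, Add(3, Rational(1, 5))), 55), -96)) = Mul(98, Mul(Add(Add(-17, Rational(16, 5)), 55), -96)) = Mul(98, Mul(Add(Rational(-69, 5), 55), -96)) = Mul(98, Mul(Rational(206, 5), -96)) = Mul(98, Rational(-19776, 5)) = Rational(-1938048, 5)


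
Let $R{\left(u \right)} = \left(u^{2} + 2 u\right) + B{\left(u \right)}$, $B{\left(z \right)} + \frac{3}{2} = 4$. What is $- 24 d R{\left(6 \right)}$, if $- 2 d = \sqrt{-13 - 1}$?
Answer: $606 i \sqrt{14} \approx 2267.4 i$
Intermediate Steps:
$d = - \frac{i \sqrt{14}}{2}$ ($d = - \frac{\sqrt{-13 - 1}}{2} = - \frac{\sqrt{-14}}{2} = - \frac{i \sqrt{14}}{2} \approx - 1.8708 i$)
$B{\left(z \right)} = \frac{5}{2}$ ($B{\left(z \right)} = - \frac{3}{2} + 4 = \frac{5}{2}$)
$R{\left(u \right)} = \frac{5}{2} + u^{2} + 2 u$ ($R{\left(u \right)} = \left(u^{2} + 2 u\right) + \frac{5}{2} = \frac{5}{2} + u^{2} + 2 u$)
$- 24 d R{\left(6 \right)} = - 24 \left(- \frac{i \sqrt{14}}{2}\right) \left(\frac{5}{2} + 6^{2} + 2 \cdot 6\right) = 12 i \sqrt{14} \left(\frac{5}{2} + 36 + 12\right) = 12 i \sqrt{14} \cdot \frac{101}{2} = 606 i \sqrt{14}$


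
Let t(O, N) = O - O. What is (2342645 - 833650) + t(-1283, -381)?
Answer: 1508995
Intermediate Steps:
t(O, N) = 0
(2342645 - 833650) + t(-1283, -381) = (2342645 - 833650) + 0 = 1508995 + 0 = 1508995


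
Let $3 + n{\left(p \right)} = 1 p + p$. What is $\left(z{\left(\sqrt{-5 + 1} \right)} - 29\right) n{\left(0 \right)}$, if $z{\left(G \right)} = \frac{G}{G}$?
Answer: $84$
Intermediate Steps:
$z{\left(G \right)} = 1$
$n{\left(p \right)} = -3 + 2 p$ ($n{\left(p \right)} = -3 + \left(1 p + p\right) = -3 + \left(p + p\right) = -3 + 2 p$)
$\left(z{\left(\sqrt{-5 + 1} \right)} - 29\right) n{\left(0 \right)} = \left(1 - 29\right) \left(-3 + 2 \cdot 0\right) = - 28 \left(-3 + 0\right) = \left(-28\right) \left(-3\right) = 84$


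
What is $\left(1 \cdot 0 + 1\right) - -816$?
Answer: $817$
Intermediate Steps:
$\left(1 \cdot 0 + 1\right) - -816 = \left(0 + 1\right) + 816 = 1 + 816 = 817$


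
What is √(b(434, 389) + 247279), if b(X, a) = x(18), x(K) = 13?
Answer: 2*√61823 ≈ 497.28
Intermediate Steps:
b(X, a) = 13
√(b(434, 389) + 247279) = √(13 + 247279) = √247292 = 2*√61823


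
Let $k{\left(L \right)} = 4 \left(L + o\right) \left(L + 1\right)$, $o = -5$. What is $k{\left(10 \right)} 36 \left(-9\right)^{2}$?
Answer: $641520$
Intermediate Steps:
$k{\left(L \right)} = 4 \left(1 + L\right) \left(-5 + L\right)$ ($k{\left(L \right)} = 4 \left(L - 5\right) \left(L + 1\right) = 4 \left(-5 + L\right) \left(1 + L\right) = 4 \left(1 + L\right) \left(-5 + L\right)$)
$k{\left(10 \right)} 36 \left(-9\right)^{2} = \left(-20 - 160 + 4 \cdot 10^{2}\right) 36 \left(-9\right)^{2} = \left(-20 - 160 + 4 \cdot 100\right) 36 \cdot 81 = \left(-20 - 160 + 400\right) 36 \cdot 81 = 220 \cdot 36 \cdot 81 = 7920 \cdot 81 = 641520$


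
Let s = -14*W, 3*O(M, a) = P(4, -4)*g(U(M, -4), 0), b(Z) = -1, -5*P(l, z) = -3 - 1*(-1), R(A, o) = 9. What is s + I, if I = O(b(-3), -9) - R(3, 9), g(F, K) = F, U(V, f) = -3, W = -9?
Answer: 583/5 ≈ 116.60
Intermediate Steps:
P(l, z) = 2/5 (P(l, z) = -(-3 - 1*(-1))/5 = -(-3 + 1)/5 = -1/5*(-2) = 2/5)
O(M, a) = -2/5 (O(M, a) = ((2/5)*(-3))/3 = (1/3)*(-6/5) = -2/5)
I = -47/5 (I = -2/5 - 1*9 = -2/5 - 9 = -47/5 ≈ -9.4000)
s = 126 (s = -14*(-9) = 126)
s + I = 126 - 47/5 = 583/5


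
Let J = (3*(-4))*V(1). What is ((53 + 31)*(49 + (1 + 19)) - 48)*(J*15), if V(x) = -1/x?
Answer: 1034640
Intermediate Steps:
J = 12 (J = (3*(-4))*(-1/1) = -(-12) = -12*(-1) = 12)
((53 + 31)*(49 + (1 + 19)) - 48)*(J*15) = ((53 + 31)*(49 + (1 + 19)) - 48)*(12*15) = (84*(49 + 20) - 48)*180 = (84*69 - 48)*180 = (5796 - 48)*180 = 5748*180 = 1034640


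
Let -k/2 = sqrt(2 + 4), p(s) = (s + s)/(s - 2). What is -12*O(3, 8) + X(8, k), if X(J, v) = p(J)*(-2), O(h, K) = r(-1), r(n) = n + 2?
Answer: -52/3 ≈ -17.333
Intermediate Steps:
r(n) = 2 + n
O(h, K) = 1 (O(h, K) = 2 - 1 = 1)
p(s) = 2*s/(-2 + s) (p(s) = (2*s)/(-2 + s) = 2*s/(-2 + s))
k = -2*sqrt(6) (k = -2*sqrt(2 + 4) = -2*sqrt(6) ≈ -4.8990)
X(J, v) = -4*J/(-2 + J) (X(J, v) = (2*J/(-2 + J))*(-2) = -4*J/(-2 + J))
-12*O(3, 8) + X(8, k) = -12*1 - 4*8/(-2 + 8) = -12 - 4*8/6 = -12 - 4*8*1/6 = -12 - 16/3 = -52/3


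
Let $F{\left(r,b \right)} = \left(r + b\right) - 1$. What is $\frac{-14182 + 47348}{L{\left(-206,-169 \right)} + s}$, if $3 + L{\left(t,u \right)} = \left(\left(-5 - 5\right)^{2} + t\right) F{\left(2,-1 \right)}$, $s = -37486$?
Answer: $- \frac{33166}{37489} \approx -0.88469$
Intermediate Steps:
$F{\left(r,b \right)} = -1 + b + r$ ($F{\left(r,b \right)} = \left(b + r\right) - 1 = -1 + b + r$)
$L{\left(t,u \right)} = -3$ ($L{\left(t,u \right)} = -3 + \left(\left(-5 - 5\right)^{2} + t\right) \left(-1 - 1 + 2\right) = -3 + \left(\left(-10\right)^{2} + t\right) 0 = -3 + \left(100 + t\right) 0 = -3 + 0 = -3$)
$\frac{-14182 + 47348}{L{\left(-206,-169 \right)} + s} = \frac{-14182 + 47348}{-3 - 37486} = \frac{33166}{-37489} = 33166 \left(- \frac{1}{37489}\right) = - \frac{33166}{37489}$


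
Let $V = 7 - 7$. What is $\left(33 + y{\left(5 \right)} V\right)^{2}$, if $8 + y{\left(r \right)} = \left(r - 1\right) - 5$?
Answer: $1089$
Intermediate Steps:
$y{\left(r \right)} = -14 + r$ ($y{\left(r \right)} = -8 + \left(\left(r - 1\right) - 5\right) = -8 + \left(\left(-1 + r\right) - 5\right) = -8 + \left(-6 + r\right) = -14 + r$)
$V = 0$ ($V = 7 - 7 = 0$)
$\left(33 + y{\left(5 \right)} V\right)^{2} = \left(33 + \left(-14 + 5\right) 0\right)^{2} = \left(33 - 0\right)^{2} = \left(33 + 0\right)^{2} = 33^{2} = 1089$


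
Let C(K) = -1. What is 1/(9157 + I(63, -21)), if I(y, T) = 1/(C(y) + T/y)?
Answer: 4/36625 ≈ 0.00010922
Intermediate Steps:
I(y, T) = 1/(-1 + T/y)
1/(9157 + I(63, -21)) = 1/(9157 + 63/(-21 - 1*63)) = 1/(9157 + 63/(-21 - 63)) = 1/(9157 + 63/(-84)) = 1/(9157 + 63*(-1/84)) = 1/(9157 - ¾) = 1/(36625/4) = 4/36625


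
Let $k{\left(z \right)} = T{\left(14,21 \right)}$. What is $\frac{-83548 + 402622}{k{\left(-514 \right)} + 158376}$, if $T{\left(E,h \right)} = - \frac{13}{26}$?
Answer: $\frac{638148}{316751} \approx 2.0147$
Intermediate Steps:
$T{\left(E,h \right)} = - \frac{1}{2}$ ($T{\left(E,h \right)} = \left(-13\right) \frac{1}{26} = - \frac{1}{2}$)
$k{\left(z \right)} = - \frac{1}{2}$
$\frac{-83548 + 402622}{k{\left(-514 \right)} + 158376} = \frac{-83548 + 402622}{- \frac{1}{2} + 158376} = \frac{319074}{\frac{316751}{2}} = 319074 \cdot \frac{2}{316751} = \frac{638148}{316751}$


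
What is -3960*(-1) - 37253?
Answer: -33293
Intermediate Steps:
-3960*(-1) - 37253 = -180*(-22) - 37253 = 3960 - 37253 = -33293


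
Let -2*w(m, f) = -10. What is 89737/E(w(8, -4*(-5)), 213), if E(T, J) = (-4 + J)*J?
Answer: 4723/2343 ≈ 2.0158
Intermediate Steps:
w(m, f) = 5 (w(m, f) = -1/2*(-10) = 5)
E(T, J) = J*(-4 + J)
89737/E(w(8, -4*(-5)), 213) = 89737/((213*(-4 + 213))) = 89737/((213*209)) = 89737/44517 = 89737*(1/44517) = 4723/2343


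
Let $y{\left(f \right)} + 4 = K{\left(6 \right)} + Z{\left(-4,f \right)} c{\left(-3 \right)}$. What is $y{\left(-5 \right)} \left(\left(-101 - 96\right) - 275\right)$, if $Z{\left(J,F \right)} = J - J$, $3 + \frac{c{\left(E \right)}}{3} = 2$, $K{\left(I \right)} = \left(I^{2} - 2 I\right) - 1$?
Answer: $-8968$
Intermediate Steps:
$K{\left(I \right)} = -1 + I^{2} - 2 I$
$c{\left(E \right)} = -3$ ($c{\left(E \right)} = -9 + 3 \cdot 2 = -9 + 6 = -3$)
$Z{\left(J,F \right)} = 0$
$y{\left(f \right)} = 19$ ($y{\left(f \right)} = -4 + \left(\left(-1 + 6^{2} - 12\right) + 0 \left(-3\right)\right) = -4 + \left(\left(-1 + 36 - 12\right) + 0\right) = -4 + \left(23 + 0\right) = -4 + 23 = 19$)
$y{\left(-5 \right)} \left(\left(-101 - 96\right) - 275\right) = 19 \left(\left(-101 - 96\right) - 275\right) = 19 \left(-197 - 275\right) = 19 \left(-472\right) = -8968$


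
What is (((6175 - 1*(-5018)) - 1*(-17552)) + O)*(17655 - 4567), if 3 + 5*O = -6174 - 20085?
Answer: 1537355744/5 ≈ 3.0747e+8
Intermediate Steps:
O = -26262/5 (O = -3/5 + (-6174 - 20085)/5 = -3/5 + (1/5)*(-26259) = -3/5 - 26259/5 = -26262/5 ≈ -5252.4)
(((6175 - 1*(-5018)) - 1*(-17552)) + O)*(17655 - 4567) = (((6175 - 1*(-5018)) - 1*(-17552)) - 26262/5)*(17655 - 4567) = (((6175 + 5018) + 17552) - 26262/5)*13088 = ((11193 + 17552) - 26262/5)*13088 = (28745 - 26262/5)*13088 = (117463/5)*13088 = 1537355744/5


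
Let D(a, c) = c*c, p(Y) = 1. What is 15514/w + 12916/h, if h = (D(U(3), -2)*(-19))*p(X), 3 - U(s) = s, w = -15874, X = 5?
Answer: -25775956/150803 ≈ -170.92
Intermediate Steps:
U(s) = 3 - s
D(a, c) = c²
h = -76 (h = ((-2)²*(-19))*1 = (4*(-19))*1 = -76*1 = -76)
15514/w + 12916/h = 15514/(-15874) + 12916/(-76) = 15514*(-1/15874) + 12916*(-1/76) = -7757/7937 - 3229/19 = -25775956/150803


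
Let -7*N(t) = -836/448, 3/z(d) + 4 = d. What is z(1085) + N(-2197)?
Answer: 228281/847504 ≈ 0.26936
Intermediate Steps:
z(d) = 3/(-4 + d)
N(t) = 209/784 (N(t) = -(-836)/(7*448) = -1/7*(-209/112) = 209/784)
z(1085) + N(-2197) = 3/(-4 + 1085) + 209/784 = 3/1081 + 209/784 = 228281/847504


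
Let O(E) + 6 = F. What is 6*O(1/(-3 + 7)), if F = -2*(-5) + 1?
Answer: 30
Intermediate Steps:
F = 11 (F = 10 + 1 = 11)
O(E) = 5 (O(E) = -6 + 11 = 5)
6*O(1/(-3 + 7)) = 6*5 = 30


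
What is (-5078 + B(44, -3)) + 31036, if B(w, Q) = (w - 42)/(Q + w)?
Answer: 1064280/41 ≈ 25958.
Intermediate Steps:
B(w, Q) = (-42 + w)/(Q + w)
(-5078 + B(44, -3)) + 31036 = (-5078 + (-42 + 44)/(-3 + 44)) + 31036 = (-5078 + 2/41) + 31036 = -208196/41 + 31036 = 1064280/41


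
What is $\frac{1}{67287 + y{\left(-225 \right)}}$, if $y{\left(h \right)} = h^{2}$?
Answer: $\frac{1}{117912} \approx 8.4809 \cdot 10^{-6}$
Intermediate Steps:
$\frac{1}{67287 + y{\left(-225 \right)}} = \frac{1}{67287 + \left(-225\right)^{2}} = \frac{1}{67287 + 50625} = \frac{1}{117912}$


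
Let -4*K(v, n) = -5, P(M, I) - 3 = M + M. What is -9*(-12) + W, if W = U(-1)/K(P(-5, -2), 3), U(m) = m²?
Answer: 544/5 ≈ 108.80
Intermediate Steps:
P(M, I) = 3 + 2*M (P(M, I) = 3 + (M + M) = 3 + 2*M)
K(v, n) = 5/4 (K(v, n) = -¼*(-5) = 5/4)
W = ⅘ (W = (-1)²/(5/4) = 1*(⅘) = ⅘ ≈ 0.80000)
-9*(-12) + W = -9*(-12) + ⅘ = 108 + ⅘ = 544/5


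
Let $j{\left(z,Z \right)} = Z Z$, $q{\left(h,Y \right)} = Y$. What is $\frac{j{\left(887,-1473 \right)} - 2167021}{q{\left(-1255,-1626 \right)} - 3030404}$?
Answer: $- \frac{1354}{1516015} \approx -0.00089313$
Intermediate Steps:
$j{\left(z,Z \right)} = Z^{2}$
$\frac{j{\left(887,-1473 \right)} - 2167021}{q{\left(-1255,-1626 \right)} - 3030404} = \frac{\left(-1473\right)^{2} - 2167021}{-1626 - 3030404} = \frac{2169729 - 2167021}{-3032030} = 2708 \left(- \frac{1}{3032030}\right) = - \frac{1354}{1516015}$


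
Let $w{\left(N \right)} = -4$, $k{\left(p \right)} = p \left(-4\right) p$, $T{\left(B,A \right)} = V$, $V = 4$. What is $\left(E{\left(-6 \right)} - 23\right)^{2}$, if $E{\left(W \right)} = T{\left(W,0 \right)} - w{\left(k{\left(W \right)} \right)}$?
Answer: $225$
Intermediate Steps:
$T{\left(B,A \right)} = 4$
$k{\left(p \right)} = - 4 p^{2}$ ($k{\left(p \right)} = - 4 p p = - 4 p^{2}$)
$E{\left(W \right)} = 8$ ($E{\left(W \right)} = 4 - -4 = 4 + 4 = 8$)
$\left(E{\left(-6 \right)} - 23\right)^{2} = \left(8 - 23\right)^{2} = \left(-15\right)^{2} = 225$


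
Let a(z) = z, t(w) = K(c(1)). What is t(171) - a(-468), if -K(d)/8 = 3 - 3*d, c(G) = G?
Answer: 468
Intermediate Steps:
K(d) = -24 + 24*d (K(d) = -8*(3 - 3*d) = -24 + 24*d)
t(w) = 0 (t(w) = -24 + 24*1 = -24 + 24 = 0)
t(171) - a(-468) = 0 - 1*(-468) = 0 + 468 = 468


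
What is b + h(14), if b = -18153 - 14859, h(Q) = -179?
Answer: -33191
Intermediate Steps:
b = -33012
b + h(14) = -33012 - 179 = -33191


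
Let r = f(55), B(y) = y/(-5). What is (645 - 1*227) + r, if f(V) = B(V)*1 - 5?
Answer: 402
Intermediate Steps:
B(y) = -y/5 (B(y) = y*(-1/5) = -y/5)
f(V) = -5 - V/5 (f(V) = -V/5*1 - 5 = -V/5 - 5 = -5 - V/5)
r = -16 (r = -5 - 1/5*55 = -5 - 11 = -16)
(645 - 1*227) + r = (645 - 1*227) - 16 = (645 - 227) - 16 = 418 - 16 = 402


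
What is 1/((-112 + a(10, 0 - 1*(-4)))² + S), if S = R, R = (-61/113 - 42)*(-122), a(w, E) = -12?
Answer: 113/2323942 ≈ 4.8624e-5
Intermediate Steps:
R = 586454/113 (R = (-61*1/113 - 42)*(-122) = (-61/113 - 42)*(-122) = -4807/113*(-122) = 586454/113 ≈ 5189.9)
S = 586454/113 ≈ 5189.9
1/((-112 + a(10, 0 - 1*(-4)))² + S) = 1/((-112 - 12)² + 586454/113) = 1/((-124)² + 586454/113) = 1/(15376 + 586454/113) = 1/(2323942/113) = 113/2323942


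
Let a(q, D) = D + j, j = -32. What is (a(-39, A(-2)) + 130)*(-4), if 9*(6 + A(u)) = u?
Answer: -3304/9 ≈ -367.11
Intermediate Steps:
A(u) = -6 + u/9
a(q, D) = -32 + D (a(q, D) = D - 32 = -32 + D)
(a(-39, A(-2)) + 130)*(-4) = ((-32 + (-6 + (⅑)*(-2))) + 130)*(-4) = ((-32 + (-6 - 2/9)) + 130)*(-4) = ((-32 - 56/9) + 130)*(-4) = (-344/9 + 130)*(-4) = (826/9)*(-4) = -3304/9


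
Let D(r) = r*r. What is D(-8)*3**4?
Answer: 5184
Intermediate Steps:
D(r) = r**2
D(-8)*3**4 = (-8)**2*3**4 = 64*81 = 5184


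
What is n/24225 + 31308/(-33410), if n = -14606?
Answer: -124642276/80935725 ≈ -1.5400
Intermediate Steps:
n/24225 + 31308/(-33410) = -14606/24225 + 31308/(-33410) = -14606*1/24225 + 31308*(-1/33410) = -14606/24225 - 15654/16705 = -124642276/80935725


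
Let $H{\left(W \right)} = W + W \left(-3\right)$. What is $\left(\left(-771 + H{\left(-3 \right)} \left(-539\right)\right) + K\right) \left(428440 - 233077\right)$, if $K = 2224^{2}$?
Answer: $965517353073$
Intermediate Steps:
$K = 4946176$
$H{\left(W \right)} = - 2 W$ ($H{\left(W \right)} = W - 3 W = - 2 W$)
$\left(\left(-771 + H{\left(-3 \right)} \left(-539\right)\right) + K\right) \left(428440 - 233077\right) = \left(\left(-771 + \left(-2\right) \left(-3\right) \left(-539\right)\right) + 4946176\right) \left(428440 - 233077\right) = \left(\left(-771 + 6 \left(-539\right)\right) + 4946176\right) 195363 = \left(\left(-771 - 3234\right) + 4946176\right) 195363 = \left(-4005 + 4946176\right) 195363 = 4942171 \cdot 195363 = 965517353073$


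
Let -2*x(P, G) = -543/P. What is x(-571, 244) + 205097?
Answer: 234220231/1142 ≈ 2.0510e+5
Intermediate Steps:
x(P, G) = 543/(2*P) (x(P, G) = -(-543)/(2*P) = 543/(2*P))
x(-571, 244) + 205097 = (543/2)/(-571) + 205097 = (543/2)*(-1/571) + 205097 = -543/1142 + 205097 = 234220231/1142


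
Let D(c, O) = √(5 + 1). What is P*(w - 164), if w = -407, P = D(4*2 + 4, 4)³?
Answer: -3426*√6 ≈ -8392.0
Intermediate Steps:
D(c, O) = √6
P = 6*√6 (P = (√6)³ = 6*√6 ≈ 14.697)
P*(w - 164) = (6*√6)*(-407 - 164) = (6*√6)*(-571) = -3426*√6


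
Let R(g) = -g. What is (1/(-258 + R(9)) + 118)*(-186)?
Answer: -1953310/89 ≈ -21947.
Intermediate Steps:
(1/(-258 + R(9)) + 118)*(-186) = (1/(-258 - 1*9) + 118)*(-186) = (1/(-258 - 9) + 118)*(-186) = (1/(-267) + 118)*(-186) = (-1/267 + 118)*(-186) = (31505/267)*(-186) = -1953310/89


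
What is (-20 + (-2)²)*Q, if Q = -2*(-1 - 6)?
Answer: -224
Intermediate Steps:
Q = 14 (Q = -2*(-7) = 14)
(-20 + (-2)²)*Q = (-20 + (-2)²)*14 = (-20 + 4)*14 = -16*14 = -224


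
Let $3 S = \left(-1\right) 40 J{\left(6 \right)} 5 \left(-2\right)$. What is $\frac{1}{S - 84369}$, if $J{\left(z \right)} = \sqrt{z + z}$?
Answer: $- \frac{253107}{21353744483} - \frac{800 \sqrt{3}}{21353744483} \approx -1.1918 \cdot 10^{-5}$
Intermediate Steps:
$J{\left(z \right)} = \sqrt{2} \sqrt{z}$ ($J{\left(z \right)} = \sqrt{2 z} = \sqrt{2} \sqrt{z}$)
$S = \frac{800 \sqrt{3}}{3}$ ($S = \frac{\left(-1\right) 40 \sqrt{2} \sqrt{6} \cdot 5 \left(-2\right)}{3} = \frac{- 40 \cdot 2 \sqrt{3} \left(-10\right)}{3} = \frac{- 80 \sqrt{3} \left(-10\right)}{3} = \frac{800 \sqrt{3}}{3} \approx 461.88$)
$\frac{1}{S - 84369} = \frac{1}{\frac{800 \sqrt{3}}{3} - 84369} = \frac{1}{-84369 + \frac{800 \sqrt{3}}{3}}$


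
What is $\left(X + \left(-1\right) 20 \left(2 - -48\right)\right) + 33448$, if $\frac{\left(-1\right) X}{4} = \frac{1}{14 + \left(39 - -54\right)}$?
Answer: $\frac{3471932}{107} \approx 32448.0$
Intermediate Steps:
$X = - \frac{4}{107}$ ($X = - \frac{4}{14 + \left(39 - -54\right)} = - \frac{4}{14 + \left(39 + 54\right)} = - \frac{4}{14 + 93} = - \frac{4}{107} \approx -0.037383$)
$\left(X + \left(-1\right) 20 \left(2 - -48\right)\right) + 33448 = \left(- \frac{4}{107} + \left(-1\right) 20 \left(2 - -48\right)\right) + 33448 = \left(- \frac{4}{107} - 20 \left(2 + 48\right)\right) + 33448 = \left(- \frac{4}{107} - 1000\right) + 33448 = - \frac{107004}{107} + 33448 = \frac{3471932}{107}$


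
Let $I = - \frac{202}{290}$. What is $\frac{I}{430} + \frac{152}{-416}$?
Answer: $- \frac{594951}{1621100} \approx -0.367$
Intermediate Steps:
$I = - \frac{101}{145}$ ($I = \left(-202\right) \frac{1}{290} = - \frac{101}{145} \approx -0.69655$)
$\frac{I}{430} + \frac{152}{-416} = - \frac{101}{145 \cdot 430} + \frac{152}{-416} = \left(- \frac{101}{145}\right) \frac{1}{430} + 152 \left(- \frac{1}{416}\right) = - \frac{101}{62350} - \frac{19}{52} = - \frac{594951}{1621100}$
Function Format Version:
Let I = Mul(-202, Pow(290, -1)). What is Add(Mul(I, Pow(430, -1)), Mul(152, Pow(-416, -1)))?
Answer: Rational(-594951, 1621100) ≈ -0.36700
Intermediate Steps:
I = Rational(-101, 145) (I = Mul(-202, Rational(1, 290)) = Rational(-101, 145) ≈ -0.69655)
Add(Mul(I, Pow(430, -1)), Mul(152, Pow(-416, -1))) = Add(Mul(Rational(-101, 145), Pow(430, -1)), Mul(152, Pow(-416, -1))) = Add(Mul(Rational(-101, 145), Rational(1, 430)), Mul(152, Rational(-1, 416))) = Add(Rational(-101, 62350), Rational(-19, 52)) = Rational(-594951, 1621100)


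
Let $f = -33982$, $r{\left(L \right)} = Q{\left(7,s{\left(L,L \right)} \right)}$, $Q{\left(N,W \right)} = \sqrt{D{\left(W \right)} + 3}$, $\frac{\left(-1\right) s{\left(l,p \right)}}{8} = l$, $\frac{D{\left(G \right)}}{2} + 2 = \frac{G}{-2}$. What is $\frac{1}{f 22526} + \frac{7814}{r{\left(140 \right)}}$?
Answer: $- \frac{1}{765478532} + \frac{7814 \sqrt{1119}}{1119} \approx 233.59$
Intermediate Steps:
$D{\left(G \right)} = -4 - G$ ($D{\left(G \right)} = -4 + 2 \frac{G}{-2} = -4 + 2 G \left(- \frac{1}{2}\right) = -4 + 2 \left(- \frac{G}{2}\right) = -4 - G$)
$s{\left(l,p \right)} = - 8 l$
$Q{\left(N,W \right)} = \sqrt{-1 - W}$ ($Q{\left(N,W \right)} = \sqrt{\left(-4 - W\right) + 3} = \sqrt{-1 - W}$)
$r{\left(L \right)} = \sqrt{-1 + 8 L}$ ($r{\left(L \right)} = \sqrt{-1 - - 8 L} = \sqrt{-1 + 8 L}$)
$\frac{1}{f 22526} + \frac{7814}{r{\left(140 \right)}} = \frac{1}{\left(-33982\right) 22526} + \frac{7814}{\sqrt{-1 + 8 \cdot 140}} = \left(- \frac{1}{33982}\right) \frac{1}{22526} + \frac{7814}{\sqrt{-1 + 1120}} = - \frac{1}{765478532} + \frac{7814}{\sqrt{1119}} = - \frac{1}{765478532} + 7814 \frac{\sqrt{1119}}{1119} = - \frac{1}{765478532} + \frac{7814 \sqrt{1119}}{1119}$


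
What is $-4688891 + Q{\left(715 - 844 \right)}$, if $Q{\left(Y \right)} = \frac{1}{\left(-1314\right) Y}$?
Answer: $- \frac{794795157845}{169506} \approx -4.6889 \cdot 10^{6}$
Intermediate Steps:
$Q{\left(Y \right)} = - \frac{1}{1314 Y}$
$-4688891 + Q{\left(715 - 844 \right)} = -4688891 - \frac{1}{1314 \left(715 - 844\right)} = -4688891 - \frac{1}{1314 \left(-129\right)} = -4688891 - - \frac{1}{169506} = -4688891 + \frac{1}{169506} = - \frac{794795157845}{169506}$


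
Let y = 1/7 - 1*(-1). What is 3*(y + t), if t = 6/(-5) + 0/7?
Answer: -6/35 ≈ -0.17143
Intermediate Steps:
t = -6/5 (t = 6*(-⅕) + 0*(⅐) = -6/5 + 0 = -6/5 ≈ -1.2000)
y = 8/7 (y = ⅐ + 1 = 8/7 ≈ 1.1429)
3*(y + t) = 3*(8/7 - 6/5) = 3*(-2/35) = -6/35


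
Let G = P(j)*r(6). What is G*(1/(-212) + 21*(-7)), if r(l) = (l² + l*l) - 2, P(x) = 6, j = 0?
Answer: -3272325/53 ≈ -61742.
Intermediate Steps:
r(l) = -2 + 2*l² (r(l) = (l² + l²) - 2 = 2*l² - 2 = -2 + 2*l²)
G = 420 (G = 6*(-2 + 2*6²) = 6*(-2 + 2*36) = 6*(-2 + 72) = 6*70 = 420)
G*(1/(-212) + 21*(-7)) = 420*(1/(-212) + 21*(-7)) = 420*(-1/212 - 147) = 420*(-31165/212) = -3272325/53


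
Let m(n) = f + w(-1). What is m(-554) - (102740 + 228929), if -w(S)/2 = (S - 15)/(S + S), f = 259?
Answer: -331426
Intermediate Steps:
w(S) = -(-15 + S)/S (w(S) = -2*(S - 15)/(S + S) = -2*(-15 + S)/(2*S) = -2*(-15 + S)*1/(2*S) = -(-15 + S)/S)
m(n) = 243 (m(n) = 259 + (15 - 1*(-1))/(-1) = 259 - (15 + 1) = 259 - 1*16 = 259 - 16 = 243)
m(-554) - (102740 + 228929) = 243 - (102740 + 228929) = 243 - 1*331669 = 243 - 331669 = -331426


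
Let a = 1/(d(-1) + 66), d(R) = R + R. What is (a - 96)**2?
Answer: 37736449/4096 ≈ 9213.0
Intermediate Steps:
d(R) = 2*R
a = 1/64 (a = 1/(2*(-1) + 66) = 1/(-2 + 66) = 1/64 ≈ 0.015625)
(a - 96)**2 = (1/64 - 96)**2 = (-6143/64)**2 = 37736449/4096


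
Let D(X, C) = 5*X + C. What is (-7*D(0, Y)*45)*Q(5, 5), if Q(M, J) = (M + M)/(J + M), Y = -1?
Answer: 315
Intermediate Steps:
D(X, C) = C + 5*X
Q(M, J) = 2*M/(J + M) (Q(M, J) = (2*M)/(J + M) = 2*M/(J + M))
(-7*D(0, Y)*45)*Q(5, 5) = (-7*(-1 + 5*0)*45)*(2*5/(5 + 5)) = (-7*(-1 + 0)*45)*(2*5/10) = (-7*(-1)*45)*(2*5*(1/10)) = (7*45)*1 = 315*1 = 315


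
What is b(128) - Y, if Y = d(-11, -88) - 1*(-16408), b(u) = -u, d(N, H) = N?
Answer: -16525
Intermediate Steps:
Y = 16397 (Y = -11 - 1*(-16408) = -11 + 16408 = 16397)
b(128) - Y = -1*128 - 1*16397 = -128 - 16397 = -16525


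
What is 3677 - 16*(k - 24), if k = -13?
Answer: 4269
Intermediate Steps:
3677 - 16*(k - 24) = 3677 - 16*(-13 - 24) = 3677 - 16*(-37) = 3677 - 1*(-592) = 3677 + 592 = 4269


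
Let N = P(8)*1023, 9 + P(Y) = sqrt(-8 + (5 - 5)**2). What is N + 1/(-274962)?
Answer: -2531575135/274962 + 2046*I*sqrt(2) ≈ -9207.0 + 2893.5*I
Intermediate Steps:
P(Y) = -9 + 2*I*sqrt(2) (P(Y) = -9 + sqrt(-8 + (5 - 5)**2) = -9 + sqrt(-8 + 0**2) = -9 + sqrt(-8 + 0) = -9 + sqrt(-8) = -9 + 2*I*sqrt(2))
N = -9207 + 2046*I*sqrt(2) (N = (-9 + 2*I*sqrt(2))*1023 = -9207 + 2046*I*sqrt(2) ≈ -9207.0 + 2893.5*I)
N + 1/(-274962) = (-9207 + 2046*I*sqrt(2)) + 1/(-274962) = (-9207 + 2046*I*sqrt(2)) - 1/274962 = -2531575135/274962 + 2046*I*sqrt(2)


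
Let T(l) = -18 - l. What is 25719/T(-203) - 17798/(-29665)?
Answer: 153249353/1097605 ≈ 139.62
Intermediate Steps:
25719/T(-203) - 17798/(-29665) = 25719/(-18 - 1*(-203)) - 17798/(-29665) = 25719/(-18 + 203) - 17798*(-1/29665) = 25719/185 + 17798/29665 = 153249353/1097605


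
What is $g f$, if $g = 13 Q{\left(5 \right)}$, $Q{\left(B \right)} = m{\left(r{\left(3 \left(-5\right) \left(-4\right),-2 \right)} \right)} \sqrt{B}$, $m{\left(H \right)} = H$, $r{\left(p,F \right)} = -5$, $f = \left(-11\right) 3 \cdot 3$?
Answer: $6435 \sqrt{5} \approx 14389.0$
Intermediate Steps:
$f = -99$ ($f = \left(-33\right) 3 = -99$)
$Q{\left(B \right)} = - 5 \sqrt{B}$
$g = - 65 \sqrt{5}$ ($g = 13 \left(- 5 \sqrt{5}\right) = - 65 \sqrt{5} \approx -145.34$)
$g f = - 65 \sqrt{5} \left(-99\right) = 6435 \sqrt{5}$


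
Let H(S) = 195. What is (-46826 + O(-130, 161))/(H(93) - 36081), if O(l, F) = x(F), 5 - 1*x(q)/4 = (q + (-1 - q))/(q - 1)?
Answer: 1872239/1435440 ≈ 1.3043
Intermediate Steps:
x(q) = 20 + 4/(-1 + q) (x(q) = 20 - 4*(q + (-1 - q))/(q - 1) = 20 - (-4)/(-1 + q) = 20 + 4/(-1 + q))
O(l, F) = 4*(-4 + 5*F)/(-1 + F)
(-46826 + O(-130, 161))/(H(93) - 36081) = (-46826 + 4*(-4 + 5*161)/(-1 + 161))/(195 - 36081) = (-46826 + 4*(-4 + 805)/160)/(-35886) = (-46826 + 4*(1/160)*801)*(-1/35886) = (-46826 + 801/40)*(-1/35886) = -1872239/40*(-1/35886) = 1872239/1435440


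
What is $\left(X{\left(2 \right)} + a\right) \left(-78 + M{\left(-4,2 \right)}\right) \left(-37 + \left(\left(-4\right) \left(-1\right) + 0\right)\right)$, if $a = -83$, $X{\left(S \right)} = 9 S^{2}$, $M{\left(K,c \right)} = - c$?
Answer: $-124080$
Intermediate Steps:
$\left(X{\left(2 \right)} + a\right) \left(-78 + M{\left(-4,2 \right)}\right) \left(-37 + \left(\left(-4\right) \left(-1\right) + 0\right)\right) = \left(9 \cdot 2^{2} - 83\right) \left(-78 - 2\right) \left(-37 + \left(\left(-4\right) \left(-1\right) + 0\right)\right) = \left(9 \cdot 4 - 83\right) \left(-78 - 2\right) \left(-37 + \left(4 + 0\right)\right) = \left(36 - 83\right) \left(- 80 \left(-37 + 4\right)\right) = - 47 \left(\left(-80\right) \left(-33\right)\right) = \left(-47\right) 2640 = -124080$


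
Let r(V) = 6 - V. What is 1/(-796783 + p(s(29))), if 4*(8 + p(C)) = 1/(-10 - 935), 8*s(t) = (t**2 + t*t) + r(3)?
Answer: -3780/3011869981 ≈ -1.2550e-6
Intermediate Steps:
s(t) = 3/8 + t**2/4 (s(t) = ((t**2 + t*t) + (6 - 1*3))/8 = ((t**2 + t**2) + (6 - 3))/8 = (2*t**2 + 3)/8 = (3 + 2*t**2)/8 = 3/8 + t**2/4)
p(C) = -30241/3780 (p(C) = -8 + 1/(4*(-10 - 935)) = -8 + (1/4)/(-945) = -8 + (1/4)*(-1/945) = -8 - 1/3780 = -30241/3780)
1/(-796783 + p(s(29))) = 1/(-796783 - 30241/3780) = 1/(-3011869981/3780) = -3780/3011869981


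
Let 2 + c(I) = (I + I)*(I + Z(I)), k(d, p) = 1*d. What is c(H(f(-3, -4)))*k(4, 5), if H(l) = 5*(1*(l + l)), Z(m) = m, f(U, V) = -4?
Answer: 25592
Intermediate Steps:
k(d, p) = d
H(l) = 10*l (H(l) = 5*(1*(2*l)) = 5*(2*l) = 10*l)
c(I) = -2 + 4*I² (c(I) = -2 + (I + I)*(I + I) = -2 + (2*I)*(2*I) = -2 + 4*I²)
c(H(f(-3, -4)))*k(4, 5) = (-2 + 4*(10*(-4))²)*4 = (-2 + 4*(-40)²)*4 = (-2 + 4*1600)*4 = (-2 + 6400)*4 = 6398*4 = 25592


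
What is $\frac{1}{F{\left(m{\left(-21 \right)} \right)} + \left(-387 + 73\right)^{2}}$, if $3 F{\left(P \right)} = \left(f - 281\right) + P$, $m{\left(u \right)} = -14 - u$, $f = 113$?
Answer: $\frac{3}{295627} \approx 1.0148 \cdot 10^{-5}$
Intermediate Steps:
$F{\left(P \right)} = -56 + \frac{P}{3}$ ($F{\left(P \right)} = \frac{\left(113 - 281\right) + P}{3} = \frac{-168 + P}{3} = -56 + \frac{P}{3}$)
$\frac{1}{F{\left(m{\left(-21 \right)} \right)} + \left(-387 + 73\right)^{2}} = \frac{1}{\left(-56 + \frac{-14 - -21}{3}\right) + \left(-387 + 73\right)^{2}} = \frac{1}{\left(-56 + \frac{-14 + 21}{3}\right) + \left(-314\right)^{2}} = \frac{1}{\left(-56 + \frac{1}{3} \cdot 7\right) + 98596} = \frac{1}{\left(-56 + \frac{7}{3}\right) + 98596} = \frac{1}{- \frac{161}{3} + 98596} = \frac{1}{\frac{295627}{3}} = \frac{3}{295627}$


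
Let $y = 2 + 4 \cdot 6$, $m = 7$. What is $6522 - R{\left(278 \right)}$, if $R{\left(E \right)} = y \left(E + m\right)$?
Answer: $-888$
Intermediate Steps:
$y = 26$ ($y = 2 + 24 = 26$)
$R{\left(E \right)} = 182 + 26 E$ ($R{\left(E \right)} = 26 \left(E + 7\right) = 26 \left(7 + E\right) = 182 + 26 E$)
$6522 - R{\left(278 \right)} = 6522 - \left(182 + 26 \cdot 278\right) = 6522 - \left(182 + 7228\right) = 6522 - 7410 = -888$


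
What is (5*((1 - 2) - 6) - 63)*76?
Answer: -7448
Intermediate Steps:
(5*((1 - 2) - 6) - 63)*76 = (5*(-1 - 6) - 63)*76 = (5*(-7) - 63)*76 = (-35 - 63)*76 = -98*76 = -7448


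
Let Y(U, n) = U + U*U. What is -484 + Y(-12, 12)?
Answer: -352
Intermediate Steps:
Y(U, n) = U + U²
-484 + Y(-12, 12) = -484 - 12*(1 - 12) = -484 - 12*(-11) = -484 + 132 = -352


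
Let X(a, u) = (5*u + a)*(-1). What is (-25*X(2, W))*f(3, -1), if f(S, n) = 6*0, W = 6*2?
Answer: 0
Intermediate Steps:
W = 12
X(a, u) = -a - 5*u (X(a, u) = (a + 5*u)*(-1) = -a - 5*u)
f(S, n) = 0
(-25*X(2, W))*f(3, -1) = -25*(-1*2 - 5*12)*0 = -25*(-2 - 60)*0 = -25*(-62)*0 = 1550*0 = 0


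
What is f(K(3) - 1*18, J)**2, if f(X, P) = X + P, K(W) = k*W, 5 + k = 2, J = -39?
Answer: 4356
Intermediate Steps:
k = -3 (k = -5 + 2 = -3)
K(W) = -3*W
f(X, P) = P + X
f(K(3) - 1*18, J)**2 = (-39 + (-3*3 - 1*18))**2 = (-39 + (-9 - 18))**2 = (-39 - 27)**2 = (-66)**2 = 4356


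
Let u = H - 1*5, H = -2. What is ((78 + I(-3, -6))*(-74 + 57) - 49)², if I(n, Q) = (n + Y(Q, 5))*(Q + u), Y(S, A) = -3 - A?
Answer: 14485636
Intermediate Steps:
u = -7 (u = -2 - 1*5 = -2 - 5 = -7)
I(n, Q) = (-8 + n)*(-7 + Q) (I(n, Q) = (n + (-3 - 1*5))*(Q - 7) = (n + (-3 - 5))*(-7 + Q) = (n - 8)*(-7 + Q) = (-8 + n)*(-7 + Q))
((78 + I(-3, -6))*(-74 + 57) - 49)² = ((78 + (56 - 8*(-6) - 7*(-3) - 6*(-3)))*(-74 + 57) - 49)² = ((78 + (56 + 48 + 21 + 18))*(-17) - 49)² = ((78 + 143)*(-17) - 49)² = (221*(-17) - 49)² = (-3757 - 49)² = (-3806)² = 14485636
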